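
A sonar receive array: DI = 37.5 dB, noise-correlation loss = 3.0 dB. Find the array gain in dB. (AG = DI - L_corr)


AG = DI - L_corr = 37.5 - 3.0 = 34.5

34.5 dB


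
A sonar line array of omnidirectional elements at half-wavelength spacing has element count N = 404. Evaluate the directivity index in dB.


DI = 10*log10(404) = 26.06

26.06 dB


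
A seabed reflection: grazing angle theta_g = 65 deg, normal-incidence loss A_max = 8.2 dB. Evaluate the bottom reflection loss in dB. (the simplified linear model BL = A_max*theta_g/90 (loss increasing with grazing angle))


BL = A_max * theta_g / 90 = 8.2 * 65 / 90 = 5.92

5.92 dB


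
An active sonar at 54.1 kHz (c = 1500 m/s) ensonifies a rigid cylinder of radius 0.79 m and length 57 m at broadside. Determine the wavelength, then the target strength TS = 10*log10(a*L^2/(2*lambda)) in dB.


Step 1: lambda = c/f = 1500/54100 = 0.02773 m
Step 2: TS = 10*log10(a*L^2/(2*lambda)) = 10*log10(0.79*57^2/(2*0.02773)) = 46.65

46.65 dB


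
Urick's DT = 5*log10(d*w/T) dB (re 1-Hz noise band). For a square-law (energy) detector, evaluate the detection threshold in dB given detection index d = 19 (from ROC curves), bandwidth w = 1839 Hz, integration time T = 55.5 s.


DT = 5*log10(d*w/T) = 5*log10(19 * 1839 / 55.5) = 5*log10(629.57) = 14.0

14.0 dB


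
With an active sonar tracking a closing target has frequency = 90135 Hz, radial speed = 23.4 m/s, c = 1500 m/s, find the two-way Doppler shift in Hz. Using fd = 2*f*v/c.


2812.21 Hz


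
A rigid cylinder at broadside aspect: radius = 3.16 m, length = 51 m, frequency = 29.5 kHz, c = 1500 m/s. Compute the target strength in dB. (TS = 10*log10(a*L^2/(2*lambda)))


lambda = 1500/29500 = 0.05085 m
TS = 10*log10(3.16*51^2/(2*0.05085)) = 49.08

49.08 dB


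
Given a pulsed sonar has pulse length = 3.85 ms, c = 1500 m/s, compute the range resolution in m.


2.8875 m


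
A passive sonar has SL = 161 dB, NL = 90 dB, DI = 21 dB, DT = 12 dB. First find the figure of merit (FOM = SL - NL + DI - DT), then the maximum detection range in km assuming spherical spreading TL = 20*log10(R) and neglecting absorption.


Step 1: FOM = SL - NL + DI - DT = 161 - 90 + 21 - 12 = 80 dB
Step 2: at max range FOM = TL = 20*log10(R), so R = 10^(80/20) = 10000.0 m = 10.0 km

10.0 km


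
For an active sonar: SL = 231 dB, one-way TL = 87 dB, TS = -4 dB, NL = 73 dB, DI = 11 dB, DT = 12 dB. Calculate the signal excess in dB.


SE = SL - 2*TL + TS - NL + DI - DT = 231 - 2*87 + (-4) - 73 + 11 - 12 = -21

-21 dB


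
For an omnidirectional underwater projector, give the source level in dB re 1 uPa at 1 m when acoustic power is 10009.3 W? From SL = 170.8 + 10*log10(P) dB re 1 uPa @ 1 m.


210.8 dB


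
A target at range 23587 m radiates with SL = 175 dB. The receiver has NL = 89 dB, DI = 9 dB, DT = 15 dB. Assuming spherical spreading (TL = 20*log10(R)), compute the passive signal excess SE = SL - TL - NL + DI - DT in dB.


Step 1: TL = 20*log10(23587) = 87.45 dB
Step 2: SE = 175 - 87.45 - 89 + 9 - 15 = -7.45

-7.45 dB


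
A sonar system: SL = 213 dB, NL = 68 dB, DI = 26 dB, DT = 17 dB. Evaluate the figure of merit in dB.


FOM = SL - NL + DI - DT = 213 - 68 + 26 - 17 = 154

154 dB


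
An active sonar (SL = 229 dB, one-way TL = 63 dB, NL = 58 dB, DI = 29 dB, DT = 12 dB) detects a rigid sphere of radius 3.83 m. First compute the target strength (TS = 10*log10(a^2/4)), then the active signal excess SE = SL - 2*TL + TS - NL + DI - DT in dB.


Step 1: TS = 10*log10(3.83^2/4) = 5.64 dB
Step 2: SE = SL - 2*TL + TS - NL + DI - DT = 229 - 2*63 + (5.64) - 58 + 29 - 12 = 67.64

67.64 dB


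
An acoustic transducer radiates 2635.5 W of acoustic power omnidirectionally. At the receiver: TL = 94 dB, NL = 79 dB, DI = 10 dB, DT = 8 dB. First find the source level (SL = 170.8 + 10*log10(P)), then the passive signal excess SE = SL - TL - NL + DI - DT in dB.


Step 1: SL = 170.8 + 10*log10(2635.5) = 205.01 dB
Step 2: SE = SL - TL - NL + DI - DT = 205.01 - 94 - 79 + 10 - 8 = 34.01

34.01 dB


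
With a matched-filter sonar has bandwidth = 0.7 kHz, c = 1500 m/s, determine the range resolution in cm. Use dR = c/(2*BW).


dR = c/(2*BW) = 1500 / (2 * 0.7e3) = 1.0714 m = 107.14 cm

107.14 cm


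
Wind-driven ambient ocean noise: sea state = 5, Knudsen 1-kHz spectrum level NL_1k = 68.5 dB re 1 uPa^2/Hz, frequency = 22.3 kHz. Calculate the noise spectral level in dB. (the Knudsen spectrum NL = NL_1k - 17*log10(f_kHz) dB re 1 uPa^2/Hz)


45.58 dB


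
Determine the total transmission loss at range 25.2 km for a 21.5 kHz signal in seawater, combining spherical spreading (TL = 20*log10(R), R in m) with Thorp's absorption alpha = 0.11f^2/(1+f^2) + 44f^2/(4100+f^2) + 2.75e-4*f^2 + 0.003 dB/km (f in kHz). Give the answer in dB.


Step 1 (Thorp): alpha = 0.11*462.25/(1+462.25) + 44*462.25/(4100+462.25) + 2.75e-4*462.25 + 0.003 = 4.698 dB/km
Step 2: TL_spread = 20*log10(25200) = 88.03 dB
Step 3: TL_abs = alpha*R = 4.698 * 25.2 = 118.39 dB
Step 4: TL_total = 88.03 + 118.39 = 206.42

206.42 dB


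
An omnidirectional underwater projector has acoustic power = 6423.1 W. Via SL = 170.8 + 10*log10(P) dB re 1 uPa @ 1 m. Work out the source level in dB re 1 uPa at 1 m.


SL = 170.8 + 10*log10(6423.1) = 170.8 + 38.08 = 208.88

208.88 dB


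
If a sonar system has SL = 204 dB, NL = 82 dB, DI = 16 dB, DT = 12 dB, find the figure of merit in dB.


FOM = SL - NL + DI - DT = 204 - 82 + 16 - 12 = 126

126 dB


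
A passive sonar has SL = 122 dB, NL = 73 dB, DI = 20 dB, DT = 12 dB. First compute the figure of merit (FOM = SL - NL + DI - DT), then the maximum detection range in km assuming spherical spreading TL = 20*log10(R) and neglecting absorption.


Step 1: FOM = SL - NL + DI - DT = 122 - 73 + 20 - 12 = 57 dB
Step 2: at max range FOM = TL = 20*log10(R), so R = 10^(57/20) = 707.95 m = 0.71 km

0.71 km


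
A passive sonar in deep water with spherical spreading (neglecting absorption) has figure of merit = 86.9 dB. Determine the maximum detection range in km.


At max range FOM = TL, so 20*log10(R) = 86.9
R = 10^(86.9/20) = 22130.95 m = 22.13 km

22.13 km


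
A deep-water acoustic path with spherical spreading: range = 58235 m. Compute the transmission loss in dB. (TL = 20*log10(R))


TL = 20*log10(58235) = 95.3

95.3 dB


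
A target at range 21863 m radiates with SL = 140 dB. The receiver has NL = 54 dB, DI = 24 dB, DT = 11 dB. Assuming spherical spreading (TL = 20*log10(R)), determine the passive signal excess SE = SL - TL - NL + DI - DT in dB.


12.21 dB


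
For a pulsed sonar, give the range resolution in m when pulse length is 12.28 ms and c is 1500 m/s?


9.21 m


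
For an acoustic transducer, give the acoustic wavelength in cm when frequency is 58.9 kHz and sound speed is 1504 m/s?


lambda = c/f = 1504 / 58900 = 0.0255 m = 2.55 cm

2.55 cm


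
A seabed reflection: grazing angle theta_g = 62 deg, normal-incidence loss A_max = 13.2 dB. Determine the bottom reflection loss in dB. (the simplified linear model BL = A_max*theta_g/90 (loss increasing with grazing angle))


BL = A_max * theta_g / 90 = 13.2 * 62 / 90 = 9.09

9.09 dB


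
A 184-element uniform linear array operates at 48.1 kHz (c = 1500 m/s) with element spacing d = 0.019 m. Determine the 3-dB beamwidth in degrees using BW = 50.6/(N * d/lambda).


0.45 deg


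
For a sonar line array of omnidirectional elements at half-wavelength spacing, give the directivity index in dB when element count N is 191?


22.81 dB


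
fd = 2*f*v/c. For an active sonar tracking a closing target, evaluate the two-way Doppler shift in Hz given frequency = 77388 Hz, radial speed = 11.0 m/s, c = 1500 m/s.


1135.02 Hz


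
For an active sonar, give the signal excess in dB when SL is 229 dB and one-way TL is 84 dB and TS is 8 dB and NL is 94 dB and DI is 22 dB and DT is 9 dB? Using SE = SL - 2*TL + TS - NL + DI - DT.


SE = SL - 2*TL + TS - NL + DI - DT = 229 - 2*84 + (8) - 94 + 22 - 9 = -12

-12 dB


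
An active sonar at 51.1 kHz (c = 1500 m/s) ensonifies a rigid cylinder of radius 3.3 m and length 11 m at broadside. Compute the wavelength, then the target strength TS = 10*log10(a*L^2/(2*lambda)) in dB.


Step 1: lambda = c/f = 1500/51100 = 0.02935 m
Step 2: TS = 10*log10(a*L^2/(2*lambda)) = 10*log10(3.3*11^2/(2*0.02935)) = 38.33

38.33 dB


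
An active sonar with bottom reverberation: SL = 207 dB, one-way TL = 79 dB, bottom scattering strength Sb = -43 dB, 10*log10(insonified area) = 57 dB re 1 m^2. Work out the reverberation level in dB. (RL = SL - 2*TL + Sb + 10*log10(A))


RL = SL - 2*TL + Sb + 10*log10(A) = 207 - 2*79 + (-43) + 57 = 63

63 dB


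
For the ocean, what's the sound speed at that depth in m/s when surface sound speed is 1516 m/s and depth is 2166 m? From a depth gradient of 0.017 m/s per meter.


1552.822 m/s


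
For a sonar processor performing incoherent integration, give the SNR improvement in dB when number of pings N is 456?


Gain = 5*log10(456) = 13.29

13.29 dB


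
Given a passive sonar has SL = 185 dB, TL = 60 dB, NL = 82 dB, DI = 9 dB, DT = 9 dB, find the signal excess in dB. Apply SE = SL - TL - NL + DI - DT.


SE = SL - TL - NL + DI - DT = 185 - 60 - 82 + 9 - 9 = 43

43 dB


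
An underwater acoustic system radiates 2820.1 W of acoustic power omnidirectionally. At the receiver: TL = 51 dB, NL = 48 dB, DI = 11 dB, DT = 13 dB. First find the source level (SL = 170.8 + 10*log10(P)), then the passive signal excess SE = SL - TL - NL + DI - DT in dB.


Step 1: SL = 170.8 + 10*log10(2820.1) = 205.3 dB
Step 2: SE = SL - TL - NL + DI - DT = 205.3 - 51 - 48 + 11 - 13 = 104.3

104.3 dB


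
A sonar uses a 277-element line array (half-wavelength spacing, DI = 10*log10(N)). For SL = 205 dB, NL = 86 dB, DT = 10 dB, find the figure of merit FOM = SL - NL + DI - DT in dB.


Step 1: DI = 10*log10(277) = 24.42 dB
Step 2: FOM = SL - NL + DI - DT = 205 - 86 + 24.42 - 10 = 133.42

133.42 dB


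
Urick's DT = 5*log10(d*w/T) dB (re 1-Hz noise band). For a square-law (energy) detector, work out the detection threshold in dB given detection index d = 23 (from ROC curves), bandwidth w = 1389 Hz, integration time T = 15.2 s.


16.61 dB


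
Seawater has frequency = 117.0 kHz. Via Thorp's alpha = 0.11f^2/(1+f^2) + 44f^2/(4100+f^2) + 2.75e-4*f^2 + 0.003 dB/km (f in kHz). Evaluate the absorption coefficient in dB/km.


37.736 dB/km


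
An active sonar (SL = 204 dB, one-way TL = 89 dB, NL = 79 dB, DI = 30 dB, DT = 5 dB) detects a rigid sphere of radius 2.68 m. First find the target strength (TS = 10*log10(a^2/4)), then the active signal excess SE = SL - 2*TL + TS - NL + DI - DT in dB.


Step 1: TS = 10*log10(2.68^2/4) = 2.54 dB
Step 2: SE = SL - 2*TL + TS - NL + DI - DT = 204 - 2*89 + (2.54) - 79 + 30 - 5 = -25.46

-25.46 dB


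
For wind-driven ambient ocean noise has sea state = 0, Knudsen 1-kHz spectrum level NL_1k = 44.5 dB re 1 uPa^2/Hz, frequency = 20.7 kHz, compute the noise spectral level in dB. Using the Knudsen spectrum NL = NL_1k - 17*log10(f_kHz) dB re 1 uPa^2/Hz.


22.13 dB


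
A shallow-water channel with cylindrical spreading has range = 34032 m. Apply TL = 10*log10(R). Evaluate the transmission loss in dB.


TL = 10*log10(34032) = 45.32

45.32 dB


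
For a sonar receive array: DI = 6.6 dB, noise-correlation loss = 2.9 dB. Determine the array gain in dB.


AG = DI - L_corr = 6.6 - 2.9 = 3.7

3.7 dB


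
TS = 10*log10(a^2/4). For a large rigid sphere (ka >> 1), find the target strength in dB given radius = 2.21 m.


TS = 10*log10(2.21^2 / 4) = 10*log10(1.221025) = 0.87

0.87 dB


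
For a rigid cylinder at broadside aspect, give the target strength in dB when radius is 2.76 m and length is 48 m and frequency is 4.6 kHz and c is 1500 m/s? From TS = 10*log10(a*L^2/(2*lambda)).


39.89 dB


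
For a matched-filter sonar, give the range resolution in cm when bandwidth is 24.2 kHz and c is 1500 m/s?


3.1 cm


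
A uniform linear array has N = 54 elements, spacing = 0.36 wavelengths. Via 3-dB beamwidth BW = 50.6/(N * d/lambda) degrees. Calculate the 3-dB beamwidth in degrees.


2.6 deg


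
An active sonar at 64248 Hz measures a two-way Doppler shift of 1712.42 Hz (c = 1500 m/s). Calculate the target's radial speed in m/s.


From fd = 2*f*v/c, v = c*fd/(2*f) = 1500 * 1712.42 / (2*64248) = 19.99

19.99 m/s


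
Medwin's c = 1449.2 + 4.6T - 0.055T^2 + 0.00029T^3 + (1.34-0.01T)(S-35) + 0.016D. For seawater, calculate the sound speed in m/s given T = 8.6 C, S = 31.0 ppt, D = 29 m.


c = 1449.2 + 4.6*8.6 - 0.055*8.6^2 + 0.00029*8.6^3 + (1.34 - 0.01*8.6)*(31.0 - 35) + 0.016*29 = 1480.32

1480.32 m/s


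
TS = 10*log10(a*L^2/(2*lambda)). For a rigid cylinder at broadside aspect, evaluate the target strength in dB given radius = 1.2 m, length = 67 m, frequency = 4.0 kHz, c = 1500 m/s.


38.56 dB


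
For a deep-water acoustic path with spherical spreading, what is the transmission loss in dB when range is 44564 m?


TL = 20*log10(44564) = 92.98

92.98 dB


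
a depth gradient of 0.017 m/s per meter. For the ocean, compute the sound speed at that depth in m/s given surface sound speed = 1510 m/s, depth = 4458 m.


c = 1510 + 0.017 * 4458 = 1585.786

1585.786 m/s


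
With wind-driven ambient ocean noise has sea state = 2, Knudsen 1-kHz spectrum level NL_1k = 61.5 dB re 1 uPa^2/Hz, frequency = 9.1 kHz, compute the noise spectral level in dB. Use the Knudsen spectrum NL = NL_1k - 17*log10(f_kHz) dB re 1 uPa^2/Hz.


45.2 dB


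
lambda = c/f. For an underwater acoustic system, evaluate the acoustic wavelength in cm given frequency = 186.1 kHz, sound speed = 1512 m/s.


lambda = c/f = 1512 / 186100 = 0.0081 m = 0.81 cm

0.81 cm


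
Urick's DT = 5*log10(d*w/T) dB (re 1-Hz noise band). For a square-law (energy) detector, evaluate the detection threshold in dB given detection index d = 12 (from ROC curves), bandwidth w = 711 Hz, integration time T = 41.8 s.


DT = 5*log10(d*w/T) = 5*log10(12 * 711 / 41.8) = 5*log10(204.11) = 11.55

11.55 dB


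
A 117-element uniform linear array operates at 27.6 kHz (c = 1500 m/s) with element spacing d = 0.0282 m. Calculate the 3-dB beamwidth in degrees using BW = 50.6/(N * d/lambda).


0.83 deg


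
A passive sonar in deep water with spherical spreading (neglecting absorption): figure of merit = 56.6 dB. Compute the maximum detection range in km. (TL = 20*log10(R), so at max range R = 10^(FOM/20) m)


At max range FOM = TL, so 20*log10(R) = 56.6
R = 10^(56.6/20) = 676.08 m = 0.68 km

0.68 km


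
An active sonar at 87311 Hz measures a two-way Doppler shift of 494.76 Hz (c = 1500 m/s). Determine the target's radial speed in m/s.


4.25 m/s


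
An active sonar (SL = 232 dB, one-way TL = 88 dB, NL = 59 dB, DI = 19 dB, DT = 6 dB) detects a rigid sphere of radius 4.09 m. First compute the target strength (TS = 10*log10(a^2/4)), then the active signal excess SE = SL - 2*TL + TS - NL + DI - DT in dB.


Step 1: TS = 10*log10(4.09^2/4) = 6.21 dB
Step 2: SE = SL - 2*TL + TS - NL + DI - DT = 232 - 2*88 + (6.21) - 59 + 19 - 6 = 16.21

16.21 dB


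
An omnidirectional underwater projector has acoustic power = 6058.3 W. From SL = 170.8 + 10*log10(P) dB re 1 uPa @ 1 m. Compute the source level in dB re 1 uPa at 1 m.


208.62 dB


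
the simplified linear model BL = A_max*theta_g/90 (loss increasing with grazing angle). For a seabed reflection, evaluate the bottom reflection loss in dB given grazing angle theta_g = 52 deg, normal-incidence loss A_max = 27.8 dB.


BL = A_max * theta_g / 90 = 27.8 * 52 / 90 = 16.06

16.06 dB


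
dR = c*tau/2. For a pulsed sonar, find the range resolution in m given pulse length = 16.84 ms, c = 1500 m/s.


dR = c*tau/2 = 1500 * 16.84e-3 / 2 = 12.63

12.63 m


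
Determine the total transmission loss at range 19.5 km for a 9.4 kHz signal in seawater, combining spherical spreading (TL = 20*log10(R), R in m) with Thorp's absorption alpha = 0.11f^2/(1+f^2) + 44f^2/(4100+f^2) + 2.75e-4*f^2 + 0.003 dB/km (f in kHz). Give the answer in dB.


106.55 dB


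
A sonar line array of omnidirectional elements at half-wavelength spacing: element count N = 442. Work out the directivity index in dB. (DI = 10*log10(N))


26.45 dB


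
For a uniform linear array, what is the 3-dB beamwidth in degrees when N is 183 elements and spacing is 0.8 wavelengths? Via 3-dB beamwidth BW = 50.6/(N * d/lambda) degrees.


BW = 50.6 / (183 * 0.8) = 50.6 / 146.4 = 0.35

0.35 deg


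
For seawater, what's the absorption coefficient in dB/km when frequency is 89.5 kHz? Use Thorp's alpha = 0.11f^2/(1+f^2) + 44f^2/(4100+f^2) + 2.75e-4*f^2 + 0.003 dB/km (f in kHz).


f^2 = 8010.25
alpha = 0.11*8010.25/(1+8010.25) + 44*8010.25/(4100+8010.25) + 2.75e-4*8010.25 + 0.003 = 31.419

31.419 dB/km


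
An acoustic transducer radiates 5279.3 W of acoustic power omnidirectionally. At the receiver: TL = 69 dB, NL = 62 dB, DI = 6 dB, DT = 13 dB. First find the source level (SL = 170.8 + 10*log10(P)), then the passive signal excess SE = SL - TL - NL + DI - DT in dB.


Step 1: SL = 170.8 + 10*log10(5279.3) = 208.03 dB
Step 2: SE = SL - TL - NL + DI - DT = 208.03 - 69 - 62 + 6 - 13 = 70.03

70.03 dB


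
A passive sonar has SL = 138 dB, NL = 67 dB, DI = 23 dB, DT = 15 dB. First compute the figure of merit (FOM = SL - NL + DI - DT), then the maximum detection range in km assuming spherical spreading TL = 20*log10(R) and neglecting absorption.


Step 1: FOM = SL - NL + DI - DT = 138 - 67 + 23 - 15 = 79 dB
Step 2: at max range FOM = TL = 20*log10(R), so R = 10^(79/20) = 8912.51 m = 8.91 km

8.91 km


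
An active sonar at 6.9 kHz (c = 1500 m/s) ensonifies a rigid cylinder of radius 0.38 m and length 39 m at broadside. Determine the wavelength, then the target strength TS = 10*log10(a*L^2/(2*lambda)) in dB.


Step 1: lambda = c/f = 1500/6900 = 0.21739 m
Step 2: TS = 10*log10(a*L^2/(2*lambda)) = 10*log10(0.38*39^2/(2*0.21739)) = 31.24

31.24 dB


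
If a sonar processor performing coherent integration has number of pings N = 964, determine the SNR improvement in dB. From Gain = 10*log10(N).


29.84 dB


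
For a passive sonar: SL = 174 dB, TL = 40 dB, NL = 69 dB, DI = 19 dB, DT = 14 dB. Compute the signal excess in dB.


70 dB


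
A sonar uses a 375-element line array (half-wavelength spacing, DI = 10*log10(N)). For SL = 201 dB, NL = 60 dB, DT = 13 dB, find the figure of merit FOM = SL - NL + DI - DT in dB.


153.74 dB


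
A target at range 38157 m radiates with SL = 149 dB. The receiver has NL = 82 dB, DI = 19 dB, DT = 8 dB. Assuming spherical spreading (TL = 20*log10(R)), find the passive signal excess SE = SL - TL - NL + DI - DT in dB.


Step 1: TL = 20*log10(38157) = 91.63 dB
Step 2: SE = 149 - 91.63 - 82 + 19 - 8 = -13.63

-13.63 dB


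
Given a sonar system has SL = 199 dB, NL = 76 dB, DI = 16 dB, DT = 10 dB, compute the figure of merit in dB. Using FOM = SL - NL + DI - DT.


FOM = SL - NL + DI - DT = 199 - 76 + 16 - 10 = 129

129 dB


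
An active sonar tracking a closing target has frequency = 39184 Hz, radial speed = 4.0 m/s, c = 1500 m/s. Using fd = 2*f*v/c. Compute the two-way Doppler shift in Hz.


208.98 Hz


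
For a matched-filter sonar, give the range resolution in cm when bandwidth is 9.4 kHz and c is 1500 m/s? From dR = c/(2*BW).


dR = c/(2*BW) = 1500 / (2 * 9.4e3) = 0.0798 m = 7.98 cm

7.98 cm


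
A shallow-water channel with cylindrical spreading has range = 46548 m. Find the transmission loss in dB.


46.68 dB


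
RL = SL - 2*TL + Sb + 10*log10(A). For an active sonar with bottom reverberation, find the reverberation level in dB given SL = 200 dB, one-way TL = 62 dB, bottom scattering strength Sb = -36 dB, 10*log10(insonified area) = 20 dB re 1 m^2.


60 dB


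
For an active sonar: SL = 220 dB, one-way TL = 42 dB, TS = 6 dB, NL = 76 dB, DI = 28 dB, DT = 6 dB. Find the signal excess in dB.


SE = SL - 2*TL + TS - NL + DI - DT = 220 - 2*42 + (6) - 76 + 28 - 6 = 88

88 dB


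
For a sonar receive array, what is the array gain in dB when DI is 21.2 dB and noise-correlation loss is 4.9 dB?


AG = DI - L_corr = 21.2 - 4.9 = 16.3

16.3 dB


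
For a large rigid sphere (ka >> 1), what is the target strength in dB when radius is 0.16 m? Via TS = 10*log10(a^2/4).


TS = 10*log10(0.16^2 / 4) = 10*log10(0.0064) = -21.94

-21.94 dB


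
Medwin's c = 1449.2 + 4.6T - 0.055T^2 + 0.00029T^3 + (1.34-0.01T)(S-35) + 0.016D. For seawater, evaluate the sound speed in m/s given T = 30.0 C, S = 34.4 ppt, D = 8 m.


c = 1449.2 + 4.6*30.0 - 0.055*30.0^2 + 0.00029*30.0^3 + (1.34 - 0.01*30.0)*(34.4 - 35) + 0.016*8 = 1545.03

1545.03 m/s


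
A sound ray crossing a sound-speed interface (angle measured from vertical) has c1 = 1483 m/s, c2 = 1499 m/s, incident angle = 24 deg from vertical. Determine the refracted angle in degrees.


sin(theta2) = (c2/c1)*sin(theta1) = (1499/1483)*sin(24 deg) = 0.41112
theta2 = arcsin(0.41112) = 24.28

24.28 deg


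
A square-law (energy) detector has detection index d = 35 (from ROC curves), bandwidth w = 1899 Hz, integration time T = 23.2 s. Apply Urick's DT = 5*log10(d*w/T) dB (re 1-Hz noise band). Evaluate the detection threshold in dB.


DT = 5*log10(d*w/T) = 5*log10(35 * 1899 / 23.2) = 5*log10(2864.87) = 17.29

17.29 dB


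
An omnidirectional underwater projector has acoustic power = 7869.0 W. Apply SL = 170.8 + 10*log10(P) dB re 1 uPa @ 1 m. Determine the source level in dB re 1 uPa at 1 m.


209.76 dB


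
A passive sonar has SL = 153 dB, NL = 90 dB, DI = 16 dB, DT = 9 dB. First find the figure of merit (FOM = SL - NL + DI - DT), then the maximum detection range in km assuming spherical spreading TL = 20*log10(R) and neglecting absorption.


Step 1: FOM = SL - NL + DI - DT = 153 - 90 + 16 - 9 = 70 dB
Step 2: at max range FOM = TL = 20*log10(R), so R = 10^(70/20) = 3162.28 m = 3.16 km

3.16 km


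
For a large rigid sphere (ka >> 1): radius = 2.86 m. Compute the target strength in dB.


TS = 10*log10(2.86^2 / 4) = 10*log10(2.0449) = 3.11

3.11 dB


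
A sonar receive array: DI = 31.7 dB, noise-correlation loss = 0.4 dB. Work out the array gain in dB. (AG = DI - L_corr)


AG = DI - L_corr = 31.7 - 0.4 = 31.3

31.3 dB


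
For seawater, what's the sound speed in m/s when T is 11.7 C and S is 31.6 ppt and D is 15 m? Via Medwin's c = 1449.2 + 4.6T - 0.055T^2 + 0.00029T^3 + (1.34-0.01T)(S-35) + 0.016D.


c = 1449.2 + 4.6*11.7 - 0.055*11.7^2 + 0.00029*11.7^3 + (1.34 - 0.01*11.7)*(31.6 - 35) + 0.016*15 = 1492.04

1492.04 m/s


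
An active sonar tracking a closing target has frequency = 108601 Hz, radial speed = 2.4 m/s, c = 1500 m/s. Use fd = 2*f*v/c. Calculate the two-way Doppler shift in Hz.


fd = 2*f*v/c = 2 * 108601 * 2.4 / 1500 = 347.52

347.52 Hz


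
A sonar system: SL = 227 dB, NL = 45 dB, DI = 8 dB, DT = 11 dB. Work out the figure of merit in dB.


FOM = SL - NL + DI - DT = 227 - 45 + 8 - 11 = 179

179 dB


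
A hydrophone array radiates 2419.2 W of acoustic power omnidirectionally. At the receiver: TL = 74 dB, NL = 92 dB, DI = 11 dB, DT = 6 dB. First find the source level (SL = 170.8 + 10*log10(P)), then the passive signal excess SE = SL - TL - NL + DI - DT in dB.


Step 1: SL = 170.8 + 10*log10(2419.2) = 204.64 dB
Step 2: SE = SL - TL - NL + DI - DT = 204.64 - 74 - 92 + 11 - 6 = 43.64

43.64 dB


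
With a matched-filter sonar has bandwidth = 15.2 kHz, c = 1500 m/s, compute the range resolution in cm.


4.93 cm


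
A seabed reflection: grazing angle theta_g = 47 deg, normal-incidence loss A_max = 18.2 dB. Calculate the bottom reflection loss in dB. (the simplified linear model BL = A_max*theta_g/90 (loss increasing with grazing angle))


BL = A_max * theta_g / 90 = 18.2 * 47 / 90 = 9.5

9.5 dB


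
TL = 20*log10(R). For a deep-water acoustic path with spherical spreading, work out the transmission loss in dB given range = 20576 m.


86.27 dB


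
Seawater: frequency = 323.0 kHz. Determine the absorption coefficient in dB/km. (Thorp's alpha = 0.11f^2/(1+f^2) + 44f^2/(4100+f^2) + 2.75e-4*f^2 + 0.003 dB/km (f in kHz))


71.14 dB/km


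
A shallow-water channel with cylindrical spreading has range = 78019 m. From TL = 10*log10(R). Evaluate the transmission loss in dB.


48.92 dB


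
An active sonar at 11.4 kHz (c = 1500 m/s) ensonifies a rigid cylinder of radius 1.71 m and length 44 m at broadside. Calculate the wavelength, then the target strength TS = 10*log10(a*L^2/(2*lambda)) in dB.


Step 1: lambda = c/f = 1500/11400 = 0.13158 m
Step 2: TS = 10*log10(a*L^2/(2*lambda)) = 10*log10(1.71*44^2/(2*0.13158)) = 41.0

41.0 dB


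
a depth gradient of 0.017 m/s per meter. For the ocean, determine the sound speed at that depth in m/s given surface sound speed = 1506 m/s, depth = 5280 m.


1595.76 m/s


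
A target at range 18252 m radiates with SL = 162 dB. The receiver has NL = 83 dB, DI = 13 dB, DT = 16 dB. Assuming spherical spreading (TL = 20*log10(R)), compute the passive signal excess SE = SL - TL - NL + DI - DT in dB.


Step 1: TL = 20*log10(18252) = 85.23 dB
Step 2: SE = 162 - 85.23 - 83 + 13 - 16 = -9.23

-9.23 dB


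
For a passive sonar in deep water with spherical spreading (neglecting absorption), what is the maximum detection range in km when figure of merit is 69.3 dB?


At max range FOM = TL, so 20*log10(R) = 69.3
R = 10^(69.3/20) = 2917.43 m = 2.92 km

2.92 km


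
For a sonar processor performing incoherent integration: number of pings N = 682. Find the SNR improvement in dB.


Gain = 5*log10(682) = 14.17

14.17 dB


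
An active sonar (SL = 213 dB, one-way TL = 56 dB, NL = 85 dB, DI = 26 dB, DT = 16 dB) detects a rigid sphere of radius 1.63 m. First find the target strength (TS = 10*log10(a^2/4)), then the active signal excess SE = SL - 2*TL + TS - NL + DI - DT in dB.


Step 1: TS = 10*log10(1.63^2/4) = -1.78 dB
Step 2: SE = SL - 2*TL + TS - NL + DI - DT = 213 - 2*56 + (-1.78) - 85 + 26 - 16 = 24.22

24.22 dB


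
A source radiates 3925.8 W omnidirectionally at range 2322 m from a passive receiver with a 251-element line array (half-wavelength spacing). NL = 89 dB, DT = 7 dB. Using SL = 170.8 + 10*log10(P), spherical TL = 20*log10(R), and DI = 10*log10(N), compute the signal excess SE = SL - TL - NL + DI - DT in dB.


Step 1: SL = 170.8 + 10*log10(3925.8) = 206.74 dB
Step 2: TL = 20*log10(2322) = 67.32 dB
Step 3: DI = 10*log10(251) = 24.0 dB
Step 4: SE = SL - TL - NL + DI - DT = 206.74 - 67.32 - 89 + 24.0 - 7 = 67.42

67.42 dB


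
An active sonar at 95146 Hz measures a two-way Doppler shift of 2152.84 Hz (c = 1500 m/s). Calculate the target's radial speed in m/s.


16.97 m/s


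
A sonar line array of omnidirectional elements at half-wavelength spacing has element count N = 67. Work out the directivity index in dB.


DI = 10*log10(67) = 18.26

18.26 dB


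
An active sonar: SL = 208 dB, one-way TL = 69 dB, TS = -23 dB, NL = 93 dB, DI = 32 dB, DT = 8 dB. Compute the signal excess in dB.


SE = SL - 2*TL + TS - NL + DI - DT = 208 - 2*69 + (-23) - 93 + 32 - 8 = -22

-22 dB


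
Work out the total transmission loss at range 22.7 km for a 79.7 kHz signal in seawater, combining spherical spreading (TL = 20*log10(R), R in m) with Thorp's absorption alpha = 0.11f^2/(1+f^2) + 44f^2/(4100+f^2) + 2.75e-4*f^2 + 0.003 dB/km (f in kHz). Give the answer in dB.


736.34 dB


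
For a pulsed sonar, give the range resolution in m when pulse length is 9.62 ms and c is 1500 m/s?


7.215 m


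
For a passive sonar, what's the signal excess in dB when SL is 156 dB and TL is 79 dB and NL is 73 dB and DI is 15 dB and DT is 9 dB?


SE = SL - TL - NL + DI - DT = 156 - 79 - 73 + 15 - 9 = 10

10 dB


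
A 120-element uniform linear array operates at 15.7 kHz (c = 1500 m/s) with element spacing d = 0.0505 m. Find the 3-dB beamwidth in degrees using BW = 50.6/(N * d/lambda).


Step 1: lambda = 1500/15700 = 0.09554 m
Step 2: d/lambda = 0.0505/0.09554 = 0.5286
Step 3: BW = 50.6/(N * d/lambda) = 50.6/(120 * 0.5286) = 0.8

0.8 deg


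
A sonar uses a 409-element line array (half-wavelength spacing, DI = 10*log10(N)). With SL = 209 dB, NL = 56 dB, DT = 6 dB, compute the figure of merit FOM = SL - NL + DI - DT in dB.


Step 1: DI = 10*log10(409) = 26.12 dB
Step 2: FOM = SL - NL + DI - DT = 209 - 56 + 26.12 - 6 = 173.12

173.12 dB


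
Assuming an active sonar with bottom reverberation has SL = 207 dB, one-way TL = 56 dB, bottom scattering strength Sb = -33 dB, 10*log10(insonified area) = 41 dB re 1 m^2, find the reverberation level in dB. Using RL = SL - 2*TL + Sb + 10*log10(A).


103 dB


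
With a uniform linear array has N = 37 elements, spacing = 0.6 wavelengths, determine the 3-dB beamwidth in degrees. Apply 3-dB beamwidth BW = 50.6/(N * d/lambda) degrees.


BW = 50.6 / (37 * 0.6) = 50.6 / 22.2 = 2.28

2.28 deg


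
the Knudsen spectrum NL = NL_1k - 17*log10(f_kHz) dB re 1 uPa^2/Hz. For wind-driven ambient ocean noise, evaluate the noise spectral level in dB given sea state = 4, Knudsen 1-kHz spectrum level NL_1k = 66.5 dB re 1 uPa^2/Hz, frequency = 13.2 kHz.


NL = NL_1k - 17*log10(f_kHz) = 66.5 - 17*log10(13.2) = 66.5 - (19.05) = 47.45

47.45 dB


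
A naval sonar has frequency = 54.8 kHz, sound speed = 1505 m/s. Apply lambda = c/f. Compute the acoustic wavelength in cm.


lambda = c/f = 1505 / 54800 = 0.0275 m = 2.75 cm

2.75 cm


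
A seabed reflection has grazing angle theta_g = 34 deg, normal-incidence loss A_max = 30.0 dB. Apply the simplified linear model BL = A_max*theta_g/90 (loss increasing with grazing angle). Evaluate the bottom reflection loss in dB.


BL = A_max * theta_g / 90 = 30.0 * 34 / 90 = 11.33

11.33 dB


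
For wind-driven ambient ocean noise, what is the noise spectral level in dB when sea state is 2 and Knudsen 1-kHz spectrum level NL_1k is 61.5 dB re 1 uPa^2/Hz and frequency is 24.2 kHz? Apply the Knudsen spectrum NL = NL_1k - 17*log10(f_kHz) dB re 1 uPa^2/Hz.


37.98 dB


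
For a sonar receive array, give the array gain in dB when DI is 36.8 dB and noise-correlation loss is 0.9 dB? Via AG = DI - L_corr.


35.9 dB


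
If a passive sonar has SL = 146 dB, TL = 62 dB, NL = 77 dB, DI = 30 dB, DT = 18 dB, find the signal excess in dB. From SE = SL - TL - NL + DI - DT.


SE = SL - TL - NL + DI - DT = 146 - 62 - 77 + 30 - 18 = 19

19 dB


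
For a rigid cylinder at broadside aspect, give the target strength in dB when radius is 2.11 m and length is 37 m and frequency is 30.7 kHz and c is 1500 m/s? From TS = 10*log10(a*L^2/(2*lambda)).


44.71 dB


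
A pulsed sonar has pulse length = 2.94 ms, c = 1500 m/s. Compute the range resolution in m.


dR = c*tau/2 = 1500 * 2.94e-3 / 2 = 2.205

2.205 m


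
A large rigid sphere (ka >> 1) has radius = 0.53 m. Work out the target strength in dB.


-11.54 dB


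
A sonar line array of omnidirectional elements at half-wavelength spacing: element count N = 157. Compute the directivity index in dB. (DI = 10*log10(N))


DI = 10*log10(157) = 21.96

21.96 dB


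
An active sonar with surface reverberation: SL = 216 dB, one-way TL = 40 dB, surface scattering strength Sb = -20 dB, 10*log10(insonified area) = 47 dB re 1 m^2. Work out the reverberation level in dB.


RL = SL - 2*TL + Sb + 10*log10(A) = 216 - 2*40 + (-20) + 47 = 163

163 dB


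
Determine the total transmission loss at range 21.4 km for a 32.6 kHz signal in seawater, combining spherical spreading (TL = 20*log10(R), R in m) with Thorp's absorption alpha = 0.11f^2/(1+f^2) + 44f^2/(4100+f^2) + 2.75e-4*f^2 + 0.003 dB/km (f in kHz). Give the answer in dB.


289.11 dB


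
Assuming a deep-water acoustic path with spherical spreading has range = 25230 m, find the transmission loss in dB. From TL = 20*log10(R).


88.04 dB


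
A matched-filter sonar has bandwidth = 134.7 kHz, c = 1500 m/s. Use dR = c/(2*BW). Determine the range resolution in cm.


dR = c/(2*BW) = 1500 / (2 * 134.7e3) = 0.0056 m = 0.56 cm

0.56 cm


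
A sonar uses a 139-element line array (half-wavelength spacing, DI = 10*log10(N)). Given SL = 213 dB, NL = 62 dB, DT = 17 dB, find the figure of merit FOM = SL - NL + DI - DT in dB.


Step 1: DI = 10*log10(139) = 21.43 dB
Step 2: FOM = SL - NL + DI - DT = 213 - 62 + 21.43 - 17 = 155.43

155.43 dB


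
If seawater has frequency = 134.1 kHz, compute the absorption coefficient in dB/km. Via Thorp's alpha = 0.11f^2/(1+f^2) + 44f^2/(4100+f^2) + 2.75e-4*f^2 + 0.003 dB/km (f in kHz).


f^2 = 17982.81
alpha = 0.11*17982.81/(1+17982.81) + 44*17982.81/(4100+17982.81) + 2.75e-4*17982.81 + 0.003 = 40.889

40.889 dB/km


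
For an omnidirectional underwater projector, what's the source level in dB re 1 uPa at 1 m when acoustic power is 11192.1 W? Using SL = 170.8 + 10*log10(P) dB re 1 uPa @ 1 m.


SL = 170.8 + 10*log10(11192.1) = 170.8 + 40.49 = 211.29

211.29 dB


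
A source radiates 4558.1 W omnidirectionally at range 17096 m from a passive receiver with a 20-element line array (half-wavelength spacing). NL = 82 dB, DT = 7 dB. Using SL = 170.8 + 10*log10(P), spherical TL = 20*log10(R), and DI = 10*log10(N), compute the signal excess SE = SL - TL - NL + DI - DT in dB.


Step 1: SL = 170.8 + 10*log10(4558.1) = 207.39 dB
Step 2: TL = 20*log10(17096) = 84.66 dB
Step 3: DI = 10*log10(20) = 13.01 dB
Step 4: SE = SL - TL - NL + DI - DT = 207.39 - 84.66 - 82 + 13.01 - 7 = 46.74

46.74 dB


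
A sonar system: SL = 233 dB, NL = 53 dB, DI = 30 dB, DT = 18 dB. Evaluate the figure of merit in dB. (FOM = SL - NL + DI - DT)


FOM = SL - NL + DI - DT = 233 - 53 + 30 - 18 = 192

192 dB


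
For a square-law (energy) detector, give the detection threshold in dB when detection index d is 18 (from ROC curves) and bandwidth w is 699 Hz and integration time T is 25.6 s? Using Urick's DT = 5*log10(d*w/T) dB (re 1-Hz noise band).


DT = 5*log10(d*w/T) = 5*log10(18 * 699 / 25.6) = 5*log10(491.48) = 13.46

13.46 dB


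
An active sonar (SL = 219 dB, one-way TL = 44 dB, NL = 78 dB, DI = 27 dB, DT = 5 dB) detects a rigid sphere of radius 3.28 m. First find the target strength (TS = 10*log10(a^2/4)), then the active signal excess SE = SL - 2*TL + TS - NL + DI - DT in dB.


Step 1: TS = 10*log10(3.28^2/4) = 4.3 dB
Step 2: SE = SL - 2*TL + TS - NL + DI - DT = 219 - 2*44 + (4.3) - 78 + 27 - 5 = 79.3

79.3 dB


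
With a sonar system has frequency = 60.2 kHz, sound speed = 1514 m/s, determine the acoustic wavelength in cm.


2.51 cm


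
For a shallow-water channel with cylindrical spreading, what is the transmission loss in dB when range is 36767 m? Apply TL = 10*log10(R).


45.65 dB


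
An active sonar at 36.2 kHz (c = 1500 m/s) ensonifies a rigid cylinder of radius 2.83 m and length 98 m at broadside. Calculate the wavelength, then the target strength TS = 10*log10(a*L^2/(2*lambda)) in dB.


Step 1: lambda = c/f = 1500/36200 = 0.04144 m
Step 2: TS = 10*log10(a*L^2/(2*lambda)) = 10*log10(2.83*98^2/(2*0.04144)) = 55.16

55.16 dB


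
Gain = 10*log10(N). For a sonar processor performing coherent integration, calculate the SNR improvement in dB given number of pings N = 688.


Gain = 10*log10(688) = 28.38

28.38 dB


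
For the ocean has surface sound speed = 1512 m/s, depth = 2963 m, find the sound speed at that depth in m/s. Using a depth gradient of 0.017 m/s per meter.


1562.371 m/s


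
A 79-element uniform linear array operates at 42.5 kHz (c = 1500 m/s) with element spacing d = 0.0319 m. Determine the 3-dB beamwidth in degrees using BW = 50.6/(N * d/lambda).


Step 1: lambda = 1500/42500 = 0.03529 m
Step 2: d/lambda = 0.0319/0.03529 = 0.9039
Step 3: BW = 50.6/(N * d/lambda) = 50.6/(79 * 0.9039) = 0.71

0.71 deg


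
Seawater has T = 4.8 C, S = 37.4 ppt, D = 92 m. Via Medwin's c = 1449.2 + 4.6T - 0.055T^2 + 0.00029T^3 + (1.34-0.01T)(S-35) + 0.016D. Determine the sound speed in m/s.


1474.62 m/s


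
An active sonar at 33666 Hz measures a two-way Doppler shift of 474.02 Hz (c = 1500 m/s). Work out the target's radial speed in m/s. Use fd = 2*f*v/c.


10.56 m/s


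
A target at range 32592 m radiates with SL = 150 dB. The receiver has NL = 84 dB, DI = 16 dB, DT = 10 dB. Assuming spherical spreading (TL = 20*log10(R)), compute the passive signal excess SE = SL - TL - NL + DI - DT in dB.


-18.26 dB


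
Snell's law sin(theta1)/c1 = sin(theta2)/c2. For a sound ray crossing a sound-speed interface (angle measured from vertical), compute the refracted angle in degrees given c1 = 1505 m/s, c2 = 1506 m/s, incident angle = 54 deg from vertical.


sin(theta2) = (c2/c1)*sin(theta1) = (1506/1505)*sin(54 deg) = 0.80955
theta2 = arcsin(0.80955) = 54.05

54.05 deg


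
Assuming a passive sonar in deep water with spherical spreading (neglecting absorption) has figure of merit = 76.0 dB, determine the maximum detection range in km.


At max range FOM = TL, so 20*log10(R) = 76.0
R = 10^(76.0/20) = 6309.57 m = 6.31 km

6.31 km


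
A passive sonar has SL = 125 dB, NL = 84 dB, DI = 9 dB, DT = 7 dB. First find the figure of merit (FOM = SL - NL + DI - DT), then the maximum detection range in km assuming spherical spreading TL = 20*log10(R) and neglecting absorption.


Step 1: FOM = SL - NL + DI - DT = 125 - 84 + 9 - 7 = 43 dB
Step 2: at max range FOM = TL = 20*log10(R), so R = 10^(43/20) = 141.25 m = 0.14 km

0.14 km


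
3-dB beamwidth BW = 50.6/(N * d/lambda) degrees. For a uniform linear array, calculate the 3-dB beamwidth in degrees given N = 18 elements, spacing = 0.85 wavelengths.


BW = 50.6 / (18 * 0.85) = 50.6 / 15.3 = 3.31

3.31 deg


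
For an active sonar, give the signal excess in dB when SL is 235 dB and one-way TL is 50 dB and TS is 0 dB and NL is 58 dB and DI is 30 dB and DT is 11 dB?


SE = SL - 2*TL + TS - NL + DI - DT = 235 - 2*50 + (0) - 58 + 30 - 11 = 96

96 dB


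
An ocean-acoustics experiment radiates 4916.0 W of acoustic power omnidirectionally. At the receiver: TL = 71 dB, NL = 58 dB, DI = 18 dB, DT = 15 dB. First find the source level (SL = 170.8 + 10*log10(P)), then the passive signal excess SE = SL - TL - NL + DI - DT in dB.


Step 1: SL = 170.8 + 10*log10(4916.0) = 207.72 dB
Step 2: SE = SL - TL - NL + DI - DT = 207.72 - 71 - 58 + 18 - 15 = 81.72

81.72 dB


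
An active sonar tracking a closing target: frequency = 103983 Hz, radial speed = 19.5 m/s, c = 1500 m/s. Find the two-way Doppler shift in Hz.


fd = 2*f*v/c = 2 * 103983 * 19.5 / 1500 = 2703.56

2703.56 Hz


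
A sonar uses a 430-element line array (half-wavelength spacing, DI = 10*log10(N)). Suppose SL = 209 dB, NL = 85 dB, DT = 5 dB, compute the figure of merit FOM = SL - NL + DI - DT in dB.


145.33 dB


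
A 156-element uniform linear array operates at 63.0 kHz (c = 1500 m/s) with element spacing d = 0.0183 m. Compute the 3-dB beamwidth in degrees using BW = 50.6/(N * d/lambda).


0.42 deg


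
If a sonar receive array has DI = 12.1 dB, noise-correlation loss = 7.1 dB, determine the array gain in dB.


5.0 dB


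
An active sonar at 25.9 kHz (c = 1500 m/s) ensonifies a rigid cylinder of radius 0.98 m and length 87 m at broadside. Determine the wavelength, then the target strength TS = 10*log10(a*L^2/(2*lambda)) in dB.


Step 1: lambda = c/f = 1500/25900 = 0.05792 m
Step 2: TS = 10*log10(a*L^2/(2*lambda)) = 10*log10(0.98*87^2/(2*0.05792)) = 48.06

48.06 dB


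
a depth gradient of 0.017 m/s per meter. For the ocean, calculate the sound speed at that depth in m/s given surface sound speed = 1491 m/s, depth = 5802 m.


c = 1491 + 0.017 * 5802 = 1589.634

1589.634 m/s
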